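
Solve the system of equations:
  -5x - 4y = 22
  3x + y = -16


Using Cramer's rule:
Determinant D = (-5)(1) - (3)(-4) = -5 + 12 = 7
Dx = (22)(1) - (-16)(-4) = 22 - 64 = -42
Dy = (-5)(-16) - (3)(22) = 80 - 66 = 14
x = Dx/D = -42/7 = -6
y = Dy/D = 14/7 = 2

x = -6, y = 2


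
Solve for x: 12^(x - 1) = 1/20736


Express both sides with the same base.
1/20736 = 12^(-4)
Since the bases match, equate exponents: x - 1 = -4
So x = -4 - (-1) = -3

x = -3


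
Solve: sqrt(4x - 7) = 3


Square both sides: 4x - 7 = 3^2 = 9
4x = 9 + 7 = 16
x = 4
Check: sqrt(4*4 - 7) = sqrt(9) = 3 ✓

x = 4


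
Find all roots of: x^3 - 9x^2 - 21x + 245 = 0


Let p(x) = x^3 - 9x^2 - 21x + 245. By the rational root theorem (leading coefficient 1), any rational root is an integer divisor of 245: try ±1, ±2, ... in turn.
Test x = 1: value = 216 ≠ 0.
Test x = -1: value = 256 ≠ 0.
Test x = 5: value = 40 ≠ 0.
Test x = -5: value = 0 ✓, so (x + 5) is a factor.
Synthetic division by (x + 5): bring down 1; 1(-5) - 9 = -14; (-14)(-5) - 21 = 49; 49(-5) + 245 = 0 → quotient x^2 - 14x + 49, remainder 0.
Solve the quadratic x^2 - 14x + 49 = 0: discriminant = (-14)^2 - 4(1)(49) = 196 - 196 = 0.
Discriminant = 0, so a double root: x = 14/2 = 7.
Collecting all roots found:

x = -5, x = 7 (multiplicity 2)


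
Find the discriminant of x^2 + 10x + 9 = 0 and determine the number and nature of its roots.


For ax^2 + bx + c = 0, discriminant D = b^2 - 4ac
Here a = 1, b = 10, c = 9
D = (10)^2 - 4(1)(9) = 100 - 36 = 64

D = 64 > 0 and is a perfect square (sqrt = 8)
The equation has 2 distinct real rational roots.

Discriminant = 64, 2 distinct real rational roots


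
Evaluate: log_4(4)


We need the exponent such that 4^? = 4
4^1 = 4
Therefore log_4(4) = 1

1


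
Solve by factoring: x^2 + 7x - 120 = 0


We need two numbers that multiply to -120 and add to 7.
Those numbers are -8 and 15 (since (-8) * 15 = -120 and (-8) + 15 = 7).
So x^2 + 7x - 120 = (x - 8)(x + 15) = 0
Setting each factor to zero: x = 8 or x = -15

x = -15, x = 8


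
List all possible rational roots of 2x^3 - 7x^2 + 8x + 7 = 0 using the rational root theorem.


Rational root theorem: possible roots are ±p/q where:
  p divides the constant term (7): p ∈ {1, 7}
  q divides the leading coefficient (2): q ∈ {1, 2}

All possible rational roots: -7, -7/2, -1, -1/2, 1/2, 1, 7/2, 7

-7, -7/2, -1, -1/2, 1/2, 1, 7/2, 7


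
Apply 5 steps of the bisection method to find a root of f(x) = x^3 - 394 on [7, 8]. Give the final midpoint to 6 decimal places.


f(x) = x^3 - 394
f(7) = -51 < 0
f(8) = 118 > 0

Step 1: midpoint = (7.000000 + 8.000000)/2 = 7.500000
  f(7.500000) = 27.875000
  f(mid) > 0, so root is in [7.000000, 7.500000]

Step 2: midpoint = (7.000000 + 7.500000)/2 = 7.250000
  f(7.250000) = -12.921875
  f(mid) < 0, so root is in [7.250000, 7.500000]

Step 3: midpoint = (7.250000 + 7.500000)/2 = 7.375000
  f(7.375000) = 7.130859
  f(mid) > 0, so root is in [7.250000, 7.375000]

Step 4: midpoint = (7.250000 + 7.375000)/2 = 7.312500
  f(7.312500) = -2.981201
  f(mid) < 0, so root is in [7.312500, 7.375000]

Step 5: midpoint = (7.312500 + 7.375000)/2 = 7.343750
  f(7.343750) = 2.053314
  f(mid) > 0, so root is in [7.312500, 7.343750]

midpoint = 7.343750


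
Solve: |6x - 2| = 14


An absolute value equation |expr| = 14 gives two cases:
Case 1: 6x - 2 = 14
  6x = 16, so x = 8/3
Case 2: 6x - 2 = -14
  6x = -12, so x = -2

x = -2, x = 8/3


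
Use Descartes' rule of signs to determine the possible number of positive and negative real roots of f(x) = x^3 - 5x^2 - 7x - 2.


Descartes' rule of signs:

For positive roots, count sign changes in f(x) = x^3 - 5x^2 - 7x - 2:
Signs of coefficients: +, -, -, -
Number of sign changes: 1
Possible positive real roots: 1

For negative roots, examine f(-x) = -x^3 - 5x^2 + 7x - 2:
Signs of coefficients: -, -, +, -
Number of sign changes: 2
Possible negative real roots: 2, 0

Positive roots: 1; Negative roots: 2 or 0


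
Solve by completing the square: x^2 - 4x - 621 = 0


Start: x^2 - 4x - 621 = 0
Move constant: x^2 - 4x = 621
Half of -4 is -2, squared is 4
Add 4 to both sides: x^2 - 4x + 4 = 625
(x - 2)^2 = 625
x - 2 = ±25
x = 2 + 25 = 27 or x = 2 - 25 = -23

x = -23, x = 27


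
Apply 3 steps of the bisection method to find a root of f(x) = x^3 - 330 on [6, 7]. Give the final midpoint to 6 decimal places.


f(x) = x^3 - 330
f(6) = -114 < 0
f(7) = 13 > 0

Step 1: midpoint = (6.000000 + 7.000000)/2 = 6.500000
  f(6.500000) = -55.375000
  f(mid) < 0, so root is in [6.500000, 7.000000]

Step 2: midpoint = (6.500000 + 7.000000)/2 = 6.750000
  f(6.750000) = -22.453125
  f(mid) < 0, so root is in [6.750000, 7.000000]

Step 3: midpoint = (6.750000 + 7.000000)/2 = 6.875000
  f(6.875000) = -5.048828
  f(mid) < 0, so root is in [6.875000, 7.000000]

midpoint = 6.875000


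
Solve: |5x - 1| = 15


An absolute value equation |expr| = 15 gives two cases:
Case 1: 5x - 1 = 15
  5x = 16, so x = 16/5
Case 2: 5x - 1 = -15
  5x = -14, so x = -14/5

x = -14/5, x = 16/5


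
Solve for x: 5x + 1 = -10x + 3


Starting with: 5x + 1 = -10x + 3
Move all x terms to left: (5 + 10)x = 3 - 1
Simplify: 15x = 2
Divide both sides by 15: x = 2/15

x = 2/15


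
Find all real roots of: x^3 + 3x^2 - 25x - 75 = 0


Let p(x) = x^3 + 3x^2 - 25x - 75. By the rational root theorem (leading coefficient 1), any rational root is an integer divisor of 75: try ±1, ±2, ... in turn.
Test x = 1: value = -96 ≠ 0.
Test x = -1: value = -48 ≠ 0.
Test x = 3: value = -96 ≠ 0.
Test x = -3: value = 0 ✓, so (x + 3) is a factor.
Synthetic division by (x + 3): bring down 1; 1(-3) + 3 = 0; 0(-3) - 25 = -25; (-25)(-3) - 75 = 0 → quotient x^2 - 25, remainder 0.
Solve the quadratic x^2 - 25 = 0: discriminant = 0^2 - 4(1)(-25) = 0 + 100 = 100.
sqrt(100) = 10, so x = (0 ± 10)/2: x = 5 or x = -5.

x = -5, x = -3, x = 5


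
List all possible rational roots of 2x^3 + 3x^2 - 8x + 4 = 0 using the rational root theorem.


Rational root theorem: possible roots are ±p/q where:
  p divides the constant term (4): p ∈ {1, 2, 4}
  q divides the leading coefficient (2): q ∈ {1, 2}

All possible rational roots: -4, -2, -1, -1/2, 1/2, 1, 2, 4

-4, -2, -1, -1/2, 1/2, 1, 2, 4


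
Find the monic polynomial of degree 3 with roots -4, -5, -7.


A monic polynomial with roots -4, -5, -7 is:
p(x) = (x + 4)(x + 5)(x + 7)
After multiplying by (x + 4): x + 4
After multiplying by (x + 5): x^2 + 9x + 20
After multiplying by (x + 7): x^3 + 16x^2 + 83x + 140

x^3 + 16x^2 + 83x + 140


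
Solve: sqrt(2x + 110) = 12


Square both sides: 2x + 110 = 12^2 = 144
2x = 144 - 110 = 34
x = 17
Check: sqrt(2*17 + 110) = sqrt(144) = 12 ✓

x = 17


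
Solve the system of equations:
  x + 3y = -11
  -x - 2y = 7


Using Cramer's rule:
Determinant D = (1)(-2) - (-1)(3) = -2 + 3 = 1
Dx = (-11)(-2) - (7)(3) = 22 - 21 = 1
Dy = (1)(7) - (-1)(-11) = 7 - 11 = -4
x = Dx/D = 1/1 = 1
y = Dy/D = -4/1 = -4

x = 1, y = -4


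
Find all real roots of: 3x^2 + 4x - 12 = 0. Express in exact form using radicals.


Using the quadratic formula: x = (-b ± sqrt(b^2 - 4ac)) / (2a)
Here a = 3, b = 4, c = -12
Discriminant = b^2 - 4ac = 4^2 - 4(3)(-12) = 16 + 144 = 160
Since discriminant = 160 > 0, there are two real roots.
x = (-4 ± 4*sqrt(10)) / 6
Simplifying: x = (-2 ± 2*sqrt(10)) / 3
Numerically: x ≈ 1.4415 or x ≈ -2.7749

x = (-2 + 2*sqrt(10)) / 3 or x = (-2 - 2*sqrt(10)) / 3


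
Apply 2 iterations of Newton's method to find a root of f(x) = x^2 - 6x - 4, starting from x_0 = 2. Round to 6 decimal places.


Newton's method: x_(n+1) = x_n - f(x_n)/f'(x_n)
f(x) = x^2 - 6x - 4
f'(x) = 2x - 6

Iteration 1:
  f(2.000000) = -12.000000
  f'(2.000000) = -2.000000
  x_1 = 2.000000 - (-12.000000)/(-2.000000) = -4.000000

Iteration 2:
  f(-4.000000) = 36.000000
  f'(-4.000000) = -14.000000
  x_2 = -4.000000 - (36.000000)/(-14.000000) = -1.428571

x_2 = -1.428571


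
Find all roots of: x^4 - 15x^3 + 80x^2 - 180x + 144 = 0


Let p(x) = x^4 - 15x^3 + 80x^2 - 180x + 144. By the rational root theorem (leading coefficient 1), any rational root is an integer divisor of 144: try ±1, ±2, ... in turn.
Test x = 1: value = 30 ≠ 0.
Test x = -1: value = 420 ≠ 0.
Test x = 2: value = 0 ✓, so (x - 2) is a factor.
Synthetic division by (x - 2): bring down 1; 1(2) - 15 = -13; (-13)(2) + 80 = 54; 54(2) - 180 = -72; (-72)(2) + 144 = 0 → quotient x^3 - 13x^2 + 54x - 72, remainder 0.
Continue with the quotient x^3 - 13x^2 + 54x - 72 (candidates must divide 72; re-test x = 2 first in case it repeats).
Test x = 2: value = -8 ≠ 0.
Test x = -2: value = -240 ≠ 0.
Test x = 3: value = 0 ✓, so (x - 3) is a factor.
Synthetic division by (x - 3): bring down 1; 1(3) - 13 = -10; (-10)(3) + 54 = 24; 24(3) - 72 = 0 → quotient x^2 - 10x + 24, remainder 0.
Solve the quadratic x^2 - 10x + 24 = 0: discriminant = (-10)^2 - 4(1)(24) = 100 - 96 = 4.
sqrt(4) = 2, so x = (10 ± 2)/2: x = 6 or x = 4.
Collecting all roots found:

x = 2, x = 3, x = 4, x = 6


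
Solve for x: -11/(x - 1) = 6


Multiply both sides by (x - 1): -11 = 6(x - 1)
Distribute: -11 = 6x - 6
6x = -11 + 6 = -5
x = -5/6

x = -5/6


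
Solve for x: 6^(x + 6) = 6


Express both sides with the same base.
6 = 6^1
Since the bases match, equate exponents: x + 6 = 1
So x = 1 - (6) = -5

x = -5


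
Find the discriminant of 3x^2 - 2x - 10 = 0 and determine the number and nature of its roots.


For ax^2 + bx + c = 0, discriminant D = b^2 - 4ac
Here a = 3, b = -2, c = -10
D = (-2)^2 - 4(3)(-10) = 4 + 120 = 124

D = 124 > 0 but not a perfect square
The equation has 2 distinct real irrational roots.

Discriminant = 124, 2 distinct real irrational roots


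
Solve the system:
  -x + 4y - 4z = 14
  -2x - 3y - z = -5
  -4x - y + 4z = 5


Using Cramer's rule. Expand each determinant along the first row.
D  = (-1)*[(-3)*4 - (-1)*(-1)] - 4*[(-2)*4 - (-1)*(-4)] + (-4)*[(-2)*(-1) - (-3)*(-4)]
  = (-1)*(-13) - 4*(-12) + (-4)*(-10) = 101
Dx = 14*[(-3)*4 - (-1)*(-1)] - 4*[(-5)*4 - (-1)*5] + (-4)*[(-5)*(-1) - (-3)*5]
  = 14*(-13) - 4*(-15) + (-4)*(20) = -202
Dy = (-1)*[(-5)*4 - (-1)*5] - 14*[(-2)*4 - (-1)*(-4)] + (-4)*[(-2)*5 - (-5)*(-4)]
  = (-1)*(-15) - 14*(-12) + (-4)*(-30) = 303
Dz = (-1)*[(-3)*5 - (-5)*(-1)] - 4*[(-2)*5 - (-5)*(-4)] + 14*[(-2)*(-1) - (-3)*(-4)]
  = (-1)*(-20) - 4*(-30) + 14*(-10) = 0
x = Dx/D = -202/101 = -2, y = Dy/D = 303/101 = 3, z = Dz/D = 0/101 = 0
Check eq1: (-1)(-2) + (4)(3) + (-4)(0) = 14 = 14 ✓
Check eq2: (-2)(-2) + (-3)(3) + (-1)(0) = -5 = -5 ✓
Check eq3: (-4)(-2) + (-1)(3) + (4)(0) = 5 = 5 ✓

x = -2, y = 3, z = 0


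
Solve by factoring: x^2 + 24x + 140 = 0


We need two numbers that multiply to 140 and add to 24.
Those numbers are 14 and 10 (since 14 * 10 = 140 and 14 + 10 = 24).
So x^2 + 24x + 140 = (x + 14)(x + 10) = 0
Setting each factor to zero: x = -14 or x = -10

x = -14, x = -10


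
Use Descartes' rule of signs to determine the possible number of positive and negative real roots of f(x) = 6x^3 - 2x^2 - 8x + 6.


Descartes' rule of signs:

For positive roots, count sign changes in f(x) = 6x^3 - 2x^2 - 8x + 6:
Signs of coefficients: +, -, -, +
Number of sign changes: 2
Possible positive real roots: 2, 0

For negative roots, examine f(-x) = -6x^3 - 2x^2 + 8x + 6:
Signs of coefficients: -, -, +, +
Number of sign changes: 1
Possible negative real roots: 1

Positive roots: 2 or 0; Negative roots: 1


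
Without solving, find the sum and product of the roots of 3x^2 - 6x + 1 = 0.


By Vieta's formulas for ax^2 + bx + c = 0:
  Sum of roots = -b/a
  Product of roots = c/a

Here a = 3, b = -6, c = 1
Sum = -(-6)/3 = 2
Product = 1/3 = 1/3

Sum = 2, Product = 1/3


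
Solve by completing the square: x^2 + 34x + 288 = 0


Start: x^2 + 34x + 288 = 0
Move constant: x^2 + 34x = -288
Half of 34 is 17, squared is 289
Add 289 to both sides: x^2 + 34x + 289 = 1
(x + 17)^2 = 1
x + 17 = ±1
x = -17 + 1 = -16 or x = -17 - 1 = -18

x = -18, x = -16


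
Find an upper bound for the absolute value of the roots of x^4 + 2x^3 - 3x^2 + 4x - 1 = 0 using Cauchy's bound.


Cauchy's bound: all roots r satisfy |r| <= 1 + max(|a_i/a_n|) for i = 0,...,n-1
where a_n is the leading coefficient.

Coefficients: [1, 2, -3, 4, -1]
Leading coefficient a_n = 1
Ratios |a_i/a_n|: 2, 3, 4, 1
Maximum ratio: 4
Cauchy's bound: |r| <= 1 + 4 = 5

Upper bound = 5


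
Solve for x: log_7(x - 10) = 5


Convert to exponential form: x - 10 = 7^5 = 16807
x = 16807 + 10 = 16817
Check: log_7(16817 - 10) = log_7(16807) = log_7(16807) = 5 ✓

x = 16817


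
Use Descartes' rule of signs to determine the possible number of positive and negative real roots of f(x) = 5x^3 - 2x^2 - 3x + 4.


Descartes' rule of signs:

For positive roots, count sign changes in f(x) = 5x^3 - 2x^2 - 3x + 4:
Signs of coefficients: +, -, -, +
Number of sign changes: 2
Possible positive real roots: 2, 0

For negative roots, examine f(-x) = -5x^3 - 2x^2 + 3x + 4:
Signs of coefficients: -, -, +, +
Number of sign changes: 1
Possible negative real roots: 1

Positive roots: 2 or 0; Negative roots: 1


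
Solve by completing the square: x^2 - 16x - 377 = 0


Start: x^2 - 16x - 377 = 0
Move constant: x^2 - 16x = 377
Half of -16 is -8, squared is 64
Add 64 to both sides: x^2 - 16x + 64 = 441
(x - 8)^2 = 441
x - 8 = ±21
x = 8 + 21 = 29 or x = 8 - 21 = -13

x = -13, x = 29


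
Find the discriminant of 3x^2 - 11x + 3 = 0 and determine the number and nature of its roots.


For ax^2 + bx + c = 0, discriminant D = b^2 - 4ac
Here a = 3, b = -11, c = 3
D = (-11)^2 - 4(3)(3) = 121 - 36 = 85

D = 85 > 0 but not a perfect square
The equation has 2 distinct real irrational roots.

Discriminant = 85, 2 distinct real irrational roots


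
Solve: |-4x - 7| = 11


An absolute value equation |expr| = 11 gives two cases:
Case 1: -4x - 7 = 11
  -4x = 18, so x = -9/2
Case 2: -4x - 7 = -11
  -4x = -4, so x = 1

x = -9/2, x = 1


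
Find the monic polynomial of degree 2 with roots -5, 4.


A monic polynomial with roots -5, 4 is:
p(x) = (x + 5)(x - 4)
After multiplying by (x + 5): x + 5
After multiplying by (x - 4): x^2 + x - 20

x^2 + x - 20


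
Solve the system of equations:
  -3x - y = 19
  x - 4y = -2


Using Cramer's rule:
Determinant D = (-3)(-4) - (1)(-1) = 12 + 1 = 13
Dx = (19)(-4) - (-2)(-1) = -76 - 2 = -78
Dy = (-3)(-2) - (1)(19) = 6 - 19 = -13
x = Dx/D = -78/13 = -6
y = Dy/D = -13/13 = -1

x = -6, y = -1


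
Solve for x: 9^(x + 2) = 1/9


Express both sides with the same base.
1/9 = 9^(-1)
Since the bases match, equate exponents: x + 2 = -1
So x = -1 - (2) = -3

x = -3


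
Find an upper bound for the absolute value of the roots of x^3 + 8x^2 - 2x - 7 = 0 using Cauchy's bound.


Cauchy's bound: all roots r satisfy |r| <= 1 + max(|a_i/a_n|) for i = 0,...,n-1
where a_n is the leading coefficient.

Coefficients: [1, 8, -2, -7]
Leading coefficient a_n = 1
Ratios |a_i/a_n|: 8, 2, 7
Maximum ratio: 8
Cauchy's bound: |r| <= 1 + 8 = 9

Upper bound = 9


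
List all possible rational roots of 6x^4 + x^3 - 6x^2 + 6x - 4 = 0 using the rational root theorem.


Rational root theorem: possible roots are ±p/q where:
  p divides the constant term (-4): p ∈ {1, 2, 4}
  q divides the leading coefficient (6): q ∈ {1, 2, 3, 6}

All possible rational roots: -4, -2, -4/3, -1, -2/3, -1/2, -1/3, -1/6, 1/6, 1/3, 1/2, 2/3, 1, 4/3, 2, 4

-4, -2, -4/3, -1, -2/3, -1/2, -1/3, -1/6, 1/6, 1/3, 1/2, 2/3, 1, 4/3, 2, 4


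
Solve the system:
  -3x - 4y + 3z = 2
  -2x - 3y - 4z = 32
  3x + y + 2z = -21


Using Cramer's rule. Expand each determinant along the first row.
D  = (-3)*[(-3)*2 - (-4)*1] - (-4)*[(-2)*2 - (-4)*3] + 3*[(-2)*1 - (-3)*3]
  = (-3)*(-2) - (-4)*(8) + 3*(7) = 59
Dx = 2*[(-3)*2 - (-4)*1] - (-4)*[32*2 - (-4)*(-21)] + 3*[32*1 - (-3)*(-21)]
  = 2*(-2) - (-4)*(-20) + 3*(-31) = -177
Dy = (-3)*[32*2 - (-4)*(-21)] - 2*[(-2)*2 - (-4)*3] + 3*[(-2)*(-21) - 32*3]
  = (-3)*(-20) - 2*(8) + 3*(-54) = -118
Dz = (-3)*[(-3)*(-21) - 32*1] - (-4)*[(-2)*(-21) - 32*3] + 2*[(-2)*1 - (-3)*3]
  = (-3)*(31) - (-4)*(-54) + 2*(7) = -295
x = Dx/D = -177/59 = -3, y = Dy/D = -118/59 = -2, z = Dz/D = -295/59 = -5
Check eq1: (-3)(-3) + (-4)(-2) + (3)(-5) = 2 = 2 ✓
Check eq2: (-2)(-3) + (-3)(-2) + (-4)(-5) = 32 = 32 ✓
Check eq3: (3)(-3) + (1)(-2) + (2)(-5) = -21 = -21 ✓

x = -3, y = -2, z = -5


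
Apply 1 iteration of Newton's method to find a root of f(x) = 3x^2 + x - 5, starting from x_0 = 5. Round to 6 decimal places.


Newton's method: x_(n+1) = x_n - f(x_n)/f'(x_n)
f(x) = 3x^2 + x - 5
f'(x) = 6x + 1

Iteration 1:
  f(5.000000) = 75.000000
  f'(5.000000) = 31.000000
  x_1 = 5.000000 - (75.000000)/(31.000000) = 2.580645

x_1 = 2.580645


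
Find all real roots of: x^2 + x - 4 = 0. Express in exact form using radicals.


Using the quadratic formula: x = (-b ± sqrt(b^2 - 4ac)) / (2a)
Here a = 1, b = 1, c = -4
Discriminant = b^2 - 4ac = 1^2 - 4(1)(-4) = 1 + 16 = 17
Since discriminant = 17 > 0, there are two real roots.
x = (-1 ± sqrt(17)) / 2
Numerically: x ≈ 1.5616 or x ≈ -2.5616

x = (-1 + sqrt(17)) / 2 or x = (-1 - sqrt(17)) / 2


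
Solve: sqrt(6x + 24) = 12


Square both sides: 6x + 24 = 12^2 = 144
6x = 144 - 24 = 120
x = 20
Check: sqrt(6*20 + 24) = sqrt(144) = 12 ✓

x = 20


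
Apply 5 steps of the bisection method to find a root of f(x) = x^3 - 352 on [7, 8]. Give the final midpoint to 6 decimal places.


f(x) = x^3 - 352
f(7) = -9 < 0
f(8) = 160 > 0

Step 1: midpoint = (7.000000 + 8.000000)/2 = 7.500000
  f(7.500000) = 69.875000
  f(mid) > 0, so root is in [7.000000, 7.500000]

Step 2: midpoint = (7.000000 + 7.500000)/2 = 7.250000
  f(7.250000) = 29.078125
  f(mid) > 0, so root is in [7.000000, 7.250000]

Step 3: midpoint = (7.000000 + 7.250000)/2 = 7.125000
  f(7.125000) = 9.705078
  f(mid) > 0, so root is in [7.000000, 7.125000]

Step 4: midpoint = (7.000000 + 7.125000)/2 = 7.062500
  f(7.062500) = 0.269775
  f(mid) > 0, so root is in [7.000000, 7.062500]

Step 5: midpoint = (7.000000 + 7.062500)/2 = 7.031250
  f(7.031250) = -4.385712
  f(mid) < 0, so root is in [7.031250, 7.062500]

midpoint = 7.031250


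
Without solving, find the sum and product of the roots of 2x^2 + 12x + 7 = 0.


By Vieta's formulas for ax^2 + bx + c = 0:
  Sum of roots = -b/a
  Product of roots = c/a

Here a = 2, b = 12, c = 7
Sum = -(12)/2 = -6
Product = 7/2 = 7/2

Sum = -6, Product = 7/2


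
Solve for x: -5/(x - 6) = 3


Multiply both sides by (x - 6): -5 = 3(x - 6)
Distribute: -5 = 3x - 18
3x = -5 + 18 = 13
x = 13/3

x = 13/3


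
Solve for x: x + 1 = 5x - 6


Starting with: x + 1 = 5x - 6
Move all x terms to left: (1 - 5)x = -6 - 1
Simplify: -4x = -7
Divide both sides by -4: x = 7/4

x = 7/4


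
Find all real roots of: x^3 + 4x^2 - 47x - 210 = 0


Let p(x) = x^3 + 4x^2 - 47x - 210. By the rational root theorem (leading coefficient 1), any rational root is an integer divisor of 210: try ±1, ±2, ... in turn.
Test x = 1: value = -252 ≠ 0.
Test x = -1: value = -160 ≠ 0.
Test x = 2: value = -280 ≠ 0.
Test x = -2: value = -108 ≠ 0.
Test x = 3: value = -288 ≠ 0.
Test x = -3: value = -60 ≠ 0.
Test x = 5: value = -220 ≠ 0.
Test x = -5: value = 0 ✓, so (x + 5) is a factor.
Synthetic division by (x + 5): bring down 1; 1(-5) + 4 = -1; (-1)(-5) - 47 = -42; (-42)(-5) - 210 = 0 → quotient x^2 - x - 42, remainder 0.
Solve the quadratic x^2 - x - 42 = 0: discriminant = (-1)^2 - 4(1)(-42) = 1 + 168 = 169.
sqrt(169) = 13, so x = (1 ± 13)/2: x = 7 or x = -6.

x = -6, x = -5, x = 7


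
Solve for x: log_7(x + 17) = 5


Convert to exponential form: x + 17 = 7^5 = 16807
x = 16807 - 17 = 16790
Check: log_7(16790 + 17) = log_7(16807) = log_7(16807) = 5 ✓

x = 16790


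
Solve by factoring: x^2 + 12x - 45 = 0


We need two numbers that multiply to -45 and add to 12.
Those numbers are 15 and -3 (since 15 * (-3) = -45 and 15 + (-3) = 12).
So x^2 + 12x - 45 = (x + 15)(x - 3) = 0
Setting each factor to zero: x = -15 or x = 3

x = -15, x = 3


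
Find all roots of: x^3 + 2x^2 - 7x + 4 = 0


Let p(x) = x^3 + 2x^2 - 7x + 4. By the rational root theorem (leading coefficient 1), any rational root is an integer divisor of 4: try ±1, ±2, ... in turn.
Test x = 1: value = 0 ✓, so (x - 1) is a factor.
Synthetic division by (x - 1): bring down 1; 1(1) + 2 = 3; 3(1) - 7 = -4; (-4)(1) + 4 = 0 → quotient x^2 + 3x - 4, remainder 0.
Solve the quadratic x^2 + 3x - 4 = 0: discriminant = 3^2 - 4(1)(-4) = 9 + 16 = 25.
sqrt(25) = 5, so x = (-3 ± 5)/2: x = 1 or x = -4.
Collecting all roots found:

x = -4, x = 1 (multiplicity 2)


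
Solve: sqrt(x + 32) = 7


Square both sides: x + 32 = 7^2 = 49
x = 49 - 32 = 17
x = 17
Check: sqrt(1*17 + 32) = sqrt(49) = 7 ✓

x = 17


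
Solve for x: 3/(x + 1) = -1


Multiply both sides by (x + 1): 3 = -1(x + 1)
Distribute: 3 = -x - 1
-x = 3 + 1 = 4
x = -4

x = -4


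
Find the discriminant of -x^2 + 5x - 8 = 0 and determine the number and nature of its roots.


For ax^2 + bx + c = 0, discriminant D = b^2 - 4ac
Here a = -1, b = 5, c = -8
D = (5)^2 - 4(-1)(-8) = 25 - 32 = -7

D = -7 < 0
The equation has no real roots (2 complex conjugate roots).

Discriminant = -7, no real roots (2 complex conjugate roots)


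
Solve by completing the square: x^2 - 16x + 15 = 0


Start: x^2 - 16x + 15 = 0
Move constant: x^2 - 16x = -15
Half of -16 is -8, squared is 64
Add 64 to both sides: x^2 - 16x + 64 = 49
(x - 8)^2 = 49
x - 8 = ±7
x = 8 + 7 = 15 or x = 8 - 7 = 1

x = 1, x = 15


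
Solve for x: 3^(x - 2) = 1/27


Express both sides with the same base.
1/27 = 3^(-3)
Since the bases match, equate exponents: x - 2 = -3
So x = -3 - (-2) = -1

x = -1


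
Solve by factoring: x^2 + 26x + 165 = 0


We need two numbers that multiply to 165 and add to 26.
Those numbers are 11 and 15 (since 11 * 15 = 165 and 11 + 15 = 26).
So x^2 + 26x + 165 = (x + 11)(x + 15) = 0
Setting each factor to zero: x = -11 or x = -15

x = -15, x = -11


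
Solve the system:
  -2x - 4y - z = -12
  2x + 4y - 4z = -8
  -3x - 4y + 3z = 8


Using Cramer's rule. Expand each determinant along the first row.
D  = (-2)*[4*3 - (-4)*(-4)] - (-4)*[2*3 - (-4)*(-3)] + (-1)*[2*(-4) - 4*(-3)]
  = (-2)*(-4) - (-4)*(-6) + (-1)*(4) = -20
Dx = (-12)*[4*3 - (-4)*(-4)] - (-4)*[(-8)*3 - (-4)*8] + (-1)*[(-8)*(-4) - 4*8]
  = (-12)*(-4) - (-4)*(8) + (-1)*(0) = 80
Dy = (-2)*[(-8)*3 - (-4)*8] - (-12)*[2*3 - (-4)*(-3)] + (-1)*[2*8 - (-8)*(-3)]
  = (-2)*(8) - (-12)*(-6) + (-1)*(-8) = -80
Dz = (-2)*[4*8 - (-8)*(-4)] - (-4)*[2*8 - (-8)*(-3)] + (-12)*[2*(-4) - 4*(-3)]
  = (-2)*(0) - (-4)*(-8) + (-12)*(4) = -80
x = Dx/D = 80/-20 = -4, y = Dy/D = -80/-20 = 4, z = Dz/D = -80/-20 = 4
Check eq1: (-2)(-4) + (-4)(4) + (-1)(4) = -12 = -12 ✓
Check eq2: (2)(-4) + (4)(4) + (-4)(4) = -8 = -8 ✓
Check eq3: (-3)(-4) + (-4)(4) + (3)(4) = 8 = 8 ✓

x = -4, y = 4, z = 4


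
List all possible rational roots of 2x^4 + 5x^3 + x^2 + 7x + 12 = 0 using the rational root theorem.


Rational root theorem: possible roots are ±p/q where:
  p divides the constant term (12): p ∈ {1, 2, 3, 4, 6, 12}
  q divides the leading coefficient (2): q ∈ {1, 2}

All possible rational roots: -12, -6, -4, -3, -2, -3/2, -1, -1/2, 1/2, 1, 3/2, 2, 3, 4, 6, 12

-12, -6, -4, -3, -2, -3/2, -1, -1/2, 1/2, 1, 3/2, 2, 3, 4, 6, 12


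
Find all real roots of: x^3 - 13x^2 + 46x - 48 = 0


Let p(x) = x^3 - 13x^2 + 46x - 48. By the rational root theorem (leading coefficient 1), any rational root is an integer divisor of 48: try ±1, ±2, ... in turn.
Test x = 1: value = -14 ≠ 0.
Test x = -1: value = -108 ≠ 0.
Test x = 2: value = 0 ✓, so (x - 2) is a factor.
Synthetic division by (x - 2): bring down 1; 1(2) - 13 = -11; (-11)(2) + 46 = 24; 24(2) - 48 = 0 → quotient x^2 - 11x + 24, remainder 0.
Solve the quadratic x^2 - 11x + 24 = 0: discriminant = (-11)^2 - 4(1)(24) = 121 - 96 = 25.
sqrt(25) = 5, so x = (11 ± 5)/2: x = 8 or x = 3.

x = 2, x = 3, x = 8


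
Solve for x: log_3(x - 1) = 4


Convert to exponential form: x - 1 = 3^4 = 81
x = 81 + 1 = 82
Check: log_3(82 - 1) = log_3(81) = log_3(81) = 4 ✓

x = 82


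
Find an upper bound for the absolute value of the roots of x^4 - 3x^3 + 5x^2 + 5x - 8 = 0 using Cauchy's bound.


Cauchy's bound: all roots r satisfy |r| <= 1 + max(|a_i/a_n|) for i = 0,...,n-1
where a_n is the leading coefficient.

Coefficients: [1, -3, 5, 5, -8]
Leading coefficient a_n = 1
Ratios |a_i/a_n|: 3, 5, 5, 8
Maximum ratio: 8
Cauchy's bound: |r| <= 1 + 8 = 9

Upper bound = 9


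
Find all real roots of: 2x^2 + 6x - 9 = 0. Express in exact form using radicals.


Using the quadratic formula: x = (-b ± sqrt(b^2 - 4ac)) / (2a)
Here a = 2, b = 6, c = -9
Discriminant = b^2 - 4ac = 6^2 - 4(2)(-9) = 36 + 72 = 108
Since discriminant = 108 > 0, there are two real roots.
x = (-6 ± 6*sqrt(3)) / 4
Simplifying: x = (-3 ± 3*sqrt(3)) / 2
Numerically: x ≈ 1.0981 or x ≈ -4.0981

x = (-3 + 3*sqrt(3)) / 2 or x = (-3 - 3*sqrt(3)) / 2


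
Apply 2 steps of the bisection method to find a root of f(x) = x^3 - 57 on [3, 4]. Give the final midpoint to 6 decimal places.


f(x) = x^3 - 57
f(3) = -30 < 0
f(4) = 7 > 0

Step 1: midpoint = (3.000000 + 4.000000)/2 = 3.500000
  f(3.500000) = -14.125000
  f(mid) < 0, so root is in [3.500000, 4.000000]

Step 2: midpoint = (3.500000 + 4.000000)/2 = 3.750000
  f(3.750000) = -4.265625
  f(mid) < 0, so root is in [3.750000, 4.000000]

midpoint = 3.750000


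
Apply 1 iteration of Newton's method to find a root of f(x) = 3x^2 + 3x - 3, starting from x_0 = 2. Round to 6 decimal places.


Newton's method: x_(n+1) = x_n - f(x_n)/f'(x_n)
f(x) = 3x^2 + 3x - 3
f'(x) = 6x + 3

Iteration 1:
  f(2.000000) = 15.000000
  f'(2.000000) = 15.000000
  x_1 = 2.000000 - (15.000000)/(15.000000) = 1.000000

x_1 = 1.000000


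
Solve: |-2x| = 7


An absolute value equation |expr| = 7 gives two cases:
Case 1: -2x = 7
  -2x = 7, so x = -7/2
Case 2: -2x = -7
  -2x = -7, so x = 7/2

x = -7/2, x = 7/2


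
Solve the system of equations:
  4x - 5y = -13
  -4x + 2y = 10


Using Cramer's rule:
Determinant D = (4)(2) - (-4)(-5) = 8 - 20 = -12
Dx = (-13)(2) - (10)(-5) = -26 + 50 = 24
Dy = (4)(10) - (-4)(-13) = 40 - 52 = -12
x = Dx/D = 24/-12 = -2
y = Dy/D = -12/-12 = 1

x = -2, y = 1


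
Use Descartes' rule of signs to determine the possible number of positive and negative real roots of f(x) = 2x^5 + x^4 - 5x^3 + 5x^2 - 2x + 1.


Descartes' rule of signs:

For positive roots, count sign changes in f(x) = 2x^5 + x^4 - 5x^3 + 5x^2 - 2x + 1:
Signs of coefficients: +, +, -, +, -, +
Number of sign changes: 4
Possible positive real roots: 4, 2, 0

For negative roots, examine f(-x) = -2x^5 + x^4 + 5x^3 + 5x^2 + 2x + 1:
Signs of coefficients: -, +, +, +, +, +
Number of sign changes: 1
Possible negative real roots: 1

Positive roots: 4 or 2 or 0; Negative roots: 1


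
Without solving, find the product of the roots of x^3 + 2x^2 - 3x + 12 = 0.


By Vieta's formulas for x^3 + bx^2 + cx + d = 0:
  r1 + r2 + r3 = -b/a = -2
  r1*r2 + r1*r3 + r2*r3 = c/a = -3
  r1*r2*r3 = -d/a = -12


Product = -12


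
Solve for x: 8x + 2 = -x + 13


Starting with: 8x + 2 = -x + 13
Move all x terms to left: (8 + 1)x = 13 - 2
Simplify: 9x = 11
Divide both sides by 9: x = 11/9

x = 11/9


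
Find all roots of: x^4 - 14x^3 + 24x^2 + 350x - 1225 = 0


Let p(x) = x^4 - 14x^3 + 24x^2 + 350x - 1225. By the rational root theorem (leading coefficient 1), any rational root is an integer divisor of 1225: try ±1, ±2, ... in turn.
Test x = 1: value = -864 ≠ 0.
Test x = -1: value = -1536 ≠ 0.
Test x = 5: value = 0 ✓, so (x - 5) is a factor.
Synthetic division by (x - 5): bring down 1; 1(5) - 14 = -9; (-9)(5) + 24 = -21; (-21)(5) + 350 = 245; 245(5) - 1225 = 0 → quotient x^3 - 9x^2 - 21x + 245, remainder 0.
Continue with the quotient x^3 - 9x^2 - 21x + 245 (candidates must divide 245; re-test x = 5 first in case it repeats).
Test x = 5: value = 40 ≠ 0.
Test x = -5: value = 0 ✓, so (x + 5) is a factor.
Synthetic division by (x + 5): bring down 1; 1(-5) - 9 = -14; (-14)(-5) - 21 = 49; 49(-5) + 245 = 0 → quotient x^2 - 14x + 49, remainder 0.
Solve the quadratic x^2 - 14x + 49 = 0: discriminant = (-14)^2 - 4(1)(49) = 196 - 196 = 0.
Discriminant = 0, so a double root: x = 14/2 = 7.
Collecting all roots found:

x = -5, x = 5, x = 7 (multiplicity 2)


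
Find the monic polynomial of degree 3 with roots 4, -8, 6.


A monic polynomial with roots 4, -8, 6 is:
p(x) = (x - 4)(x + 8)(x - 6)
After multiplying by (x - 4): x - 4
After multiplying by (x + 8): x^2 + 4x - 32
After multiplying by (x - 6): x^3 - 2x^2 - 56x + 192

x^3 - 2x^2 - 56x + 192


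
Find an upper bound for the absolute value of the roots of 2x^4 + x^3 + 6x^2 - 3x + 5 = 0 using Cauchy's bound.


Cauchy's bound: all roots r satisfy |r| <= 1 + max(|a_i/a_n|) for i = 0,...,n-1
where a_n is the leading coefficient.

Coefficients: [2, 1, 6, -3, 5]
Leading coefficient a_n = 2
Ratios |a_i/a_n|: 1/2, 3, 3/2, 5/2
Maximum ratio: 3
Cauchy's bound: |r| <= 1 + 3 = 4

Upper bound = 4


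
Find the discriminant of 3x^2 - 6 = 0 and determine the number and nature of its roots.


For ax^2 + bx + c = 0, discriminant D = b^2 - 4ac
Here a = 3, b = 0, c = -6
D = (0)^2 - 4(3)(-6) = 0 + 72 = 72

D = 72 > 0 but not a perfect square
The equation has 2 distinct real irrational roots.

Discriminant = 72, 2 distinct real irrational roots


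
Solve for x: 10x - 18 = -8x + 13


Starting with: 10x - 18 = -8x + 13
Move all x terms to left: (10 + 8)x = 13 + 18
Simplify: 18x = 31
Divide both sides by 18: x = 31/18

x = 31/18


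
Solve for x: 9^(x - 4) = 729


Express both sides with the same base.
729 = 9^3
Since the bases match, equate exponents: x - 4 = 3
So x = 3 - (-4) = 7

x = 7


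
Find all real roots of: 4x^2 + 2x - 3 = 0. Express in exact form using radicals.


Using the quadratic formula: x = (-b ± sqrt(b^2 - 4ac)) / (2a)
Here a = 4, b = 2, c = -3
Discriminant = b^2 - 4ac = 2^2 - 4(4)(-3) = 4 + 48 = 52
Since discriminant = 52 > 0, there are two real roots.
x = (-2 ± 2*sqrt(13)) / 8
Simplifying: x = (-1 ± sqrt(13)) / 4
Numerically: x ≈ 0.6514 or x ≈ -1.1514

x = (-1 + sqrt(13)) / 4 or x = (-1 - sqrt(13)) / 4


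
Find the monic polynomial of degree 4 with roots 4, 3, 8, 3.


A monic polynomial with roots 4, 3, 8, 3 is:
p(x) = (x - 4)(x - 3)(x - 8)(x - 3)
After multiplying by (x - 4): x - 4
After multiplying by (x - 3): x^2 - 7x + 12
After multiplying by (x - 8): x^3 - 15x^2 + 68x - 96
After multiplying by (x - 3): x^4 - 18x^3 + 113x^2 - 300x + 288

x^4 - 18x^3 + 113x^2 - 300x + 288


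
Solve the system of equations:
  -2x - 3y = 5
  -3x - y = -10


Using Cramer's rule:
Determinant D = (-2)(-1) - (-3)(-3) = 2 - 9 = -7
Dx = (5)(-1) - (-10)(-3) = -5 - 30 = -35
Dy = (-2)(-10) - (-3)(5) = 20 + 15 = 35
x = Dx/D = -35/-7 = 5
y = Dy/D = 35/-7 = -5

x = 5, y = -5


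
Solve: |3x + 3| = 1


An absolute value equation |expr| = 1 gives two cases:
Case 1: 3x + 3 = 1
  3x = -2, so x = -2/3
Case 2: 3x + 3 = -1
  3x = -4, so x = -4/3

x = -4/3, x = -2/3


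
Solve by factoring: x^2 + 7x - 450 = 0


We need two numbers that multiply to -450 and add to 7.
Those numbers are 25 and -18 (since 25 * (-18) = -450 and 25 + (-18) = 7).
So x^2 + 7x - 450 = (x + 25)(x - 18) = 0
Setting each factor to zero: x = -25 or x = 18

x = -25, x = 18


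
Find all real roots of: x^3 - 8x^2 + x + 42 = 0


Let p(x) = x^3 - 8x^2 + x + 42. By the rational root theorem (leading coefficient 1), any rational root is an integer divisor of 42: try ±1, ±2, ... in turn.
Test x = 1: value = 36 ≠ 0.
Test x = -1: value = 32 ≠ 0.
Test x = 2: value = 20 ≠ 0.
Test x = -2: value = 0 ✓, so (x + 2) is a factor.
Synthetic division by (x + 2): bring down 1; 1(-2) - 8 = -10; (-10)(-2) + 1 = 21; 21(-2) + 42 = 0 → quotient x^2 - 10x + 21, remainder 0.
Solve the quadratic x^2 - 10x + 21 = 0: discriminant = (-10)^2 - 4(1)(21) = 100 - 84 = 16.
sqrt(16) = 4, so x = (10 ± 4)/2: x = 7 or x = 3.

x = -2, x = 3, x = 7


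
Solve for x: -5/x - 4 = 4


Subtract -4 from both sides: -5/x = 8
Multiply both sides by x: -5 = 8 * x
Divide by 8: x = -5/8

x = -5/8


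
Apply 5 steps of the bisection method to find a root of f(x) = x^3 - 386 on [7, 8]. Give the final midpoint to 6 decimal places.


f(x) = x^3 - 386
f(7) = -43 < 0
f(8) = 126 > 0

Step 1: midpoint = (7.000000 + 8.000000)/2 = 7.500000
  f(7.500000) = 35.875000
  f(mid) > 0, so root is in [7.000000, 7.500000]

Step 2: midpoint = (7.000000 + 7.500000)/2 = 7.250000
  f(7.250000) = -4.921875
  f(mid) < 0, so root is in [7.250000, 7.500000]

Step 3: midpoint = (7.250000 + 7.500000)/2 = 7.375000
  f(7.375000) = 15.130859
  f(mid) > 0, so root is in [7.250000, 7.375000]

Step 4: midpoint = (7.250000 + 7.375000)/2 = 7.312500
  f(7.312500) = 5.018799
  f(mid) > 0, so root is in [7.250000, 7.312500]

Step 5: midpoint = (7.250000 + 7.312500)/2 = 7.281250
  f(7.281250) = 0.027130
  f(mid) > 0, so root is in [7.250000, 7.281250]

midpoint = 7.281250


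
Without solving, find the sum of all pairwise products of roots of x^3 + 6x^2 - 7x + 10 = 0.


By Vieta's formulas for x^3 + bx^2 + cx + d = 0:
  r1 + r2 + r3 = -b/a = -6
  r1*r2 + r1*r3 + r2*r3 = c/a = -7
  r1*r2*r3 = -d/a = -10


Sum of pairwise products = -7


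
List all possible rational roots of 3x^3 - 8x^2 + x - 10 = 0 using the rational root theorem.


Rational root theorem: possible roots are ±p/q where:
  p divides the constant term (-10): p ∈ {1, 2, 5, 10}
  q divides the leading coefficient (3): q ∈ {1, 3}

All possible rational roots: -10, -5, -10/3, -2, -5/3, -1, -2/3, -1/3, 1/3, 2/3, 1, 5/3, 2, 10/3, 5, 10

-10, -5, -10/3, -2, -5/3, -1, -2/3, -1/3, 1/3, 2/3, 1, 5/3, 2, 10/3, 5, 10


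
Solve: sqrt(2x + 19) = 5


Square both sides: 2x + 19 = 5^2 = 25
2x = 25 - 19 = 6
x = 3
Check: sqrt(2*3 + 19) = sqrt(25) = 5 ✓

x = 3


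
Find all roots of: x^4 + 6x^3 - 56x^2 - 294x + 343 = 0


Let p(x) = x^4 + 6x^3 - 56x^2 - 294x + 343. By the rational root theorem (leading coefficient 1), any rational root is an integer divisor of 343: try ±1, ±2, ... in turn.
Test x = 1: value = 0 ✓, so (x - 1) is a factor.
Synthetic division by (x - 1): bring down 1; 1(1) + 6 = 7; 7(1) - 56 = -49; (-49)(1) - 294 = -343; (-343)(1) + 343 = 0 → quotient x^3 + 7x^2 - 49x - 343, remainder 0.
Continue with the quotient x^3 + 7x^2 - 49x - 343 (candidates must divide 343; re-test x = 1 first in case it repeats).
Test x = 1: value = -384 ≠ 0.
Test x = -1: value = -288 ≠ 0.
Test x = 7: value = 0 ✓, so (x - 7) is a factor.
Synthetic division by (x - 7): bring down 1; 1(7) + 7 = 14; 14(7) - 49 = 49; 49(7) - 343 = 0 → quotient x^2 + 14x + 49, remainder 0.
Solve the quadratic x^2 + 14x + 49 = 0: discriminant = 14^2 - 4(1)(49) = 196 - 196 = 0.
Discriminant = 0, so a double root: x = -14/2 = -7.
Collecting all roots found:

x = -7 (multiplicity 2), x = 1, x = 7


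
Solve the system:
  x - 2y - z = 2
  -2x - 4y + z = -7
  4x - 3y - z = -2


Using Cramer's rule. Expand each determinant along the first row.
D  = 1*[(-4)*(-1) - 1*(-3)] - (-2)*[(-2)*(-1) - 1*4] + (-1)*[(-2)*(-3) - (-4)*4]
  = 1*(7) - (-2)*(-2) + (-1)*(22) = -19
Dx = 2*[(-4)*(-1) - 1*(-3)] - (-2)*[(-7)*(-1) - 1*(-2)] + (-1)*[(-7)*(-3) - (-4)*(-2)]
  = 2*(7) - (-2)*(9) + (-1)*(13) = 19
Dy = 1*[(-7)*(-1) - 1*(-2)] - 2*[(-2)*(-1) - 1*4] + (-1)*[(-2)*(-2) - (-7)*4]
  = 1*(9) - 2*(-2) + (-1)*(32) = -19
Dz = 1*[(-4)*(-2) - (-7)*(-3)] - (-2)*[(-2)*(-2) - (-7)*4] + 2*[(-2)*(-3) - (-4)*4]
  = 1*(-13) - (-2)*(32) + 2*(22) = 95
x = Dx/D = 19/-19 = -1, y = Dy/D = -19/-19 = 1, z = Dz/D = 95/-19 = -5
Check eq1: (1)(-1) + (-2)(1) + (-1)(-5) = 2 = 2 ✓
Check eq2: (-2)(-1) + (-4)(1) + (1)(-5) = -7 = -7 ✓
Check eq3: (4)(-1) + (-3)(1) + (-1)(-5) = -2 = -2 ✓

x = -1, y = 1, z = -5


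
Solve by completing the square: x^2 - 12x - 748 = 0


Start: x^2 - 12x - 748 = 0
Move constant: x^2 - 12x = 748
Half of -12 is -6, squared is 36
Add 36 to both sides: x^2 - 12x + 36 = 784
(x - 6)^2 = 784
x - 6 = ±28
x = 6 + 28 = 34 or x = 6 - 28 = -22

x = -22, x = 34


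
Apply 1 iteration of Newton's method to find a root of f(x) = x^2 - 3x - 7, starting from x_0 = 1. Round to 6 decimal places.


Newton's method: x_(n+1) = x_n - f(x_n)/f'(x_n)
f(x) = x^2 - 3x - 7
f'(x) = 2x - 3

Iteration 1:
  f(1.000000) = -9.000000
  f'(1.000000) = -1.000000
  x_1 = 1.000000 - (-9.000000)/(-1.000000) = -8.000000

x_1 = -8.000000


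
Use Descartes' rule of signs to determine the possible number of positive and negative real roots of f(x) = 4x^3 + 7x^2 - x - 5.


Descartes' rule of signs:

For positive roots, count sign changes in f(x) = 4x^3 + 7x^2 - x - 5:
Signs of coefficients: +, +, -, -
Number of sign changes: 1
Possible positive real roots: 1

For negative roots, examine f(-x) = -4x^3 + 7x^2 + x - 5:
Signs of coefficients: -, +, +, -
Number of sign changes: 2
Possible negative real roots: 2, 0

Positive roots: 1; Negative roots: 2 or 0


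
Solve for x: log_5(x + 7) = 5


Convert to exponential form: x + 7 = 5^5 = 3125
x = 3125 - 7 = 3118
Check: log_5(3118 + 7) = log_5(3125) = log_5(3125) = 5 ✓

x = 3118


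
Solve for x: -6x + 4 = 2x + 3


Starting with: -6x + 4 = 2x + 3
Move all x terms to left: (-6 - 2)x = 3 - 4
Simplify: -8x = -1
Divide both sides by -8: x = 1/8

x = 1/8


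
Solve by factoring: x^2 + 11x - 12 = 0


We need two numbers that multiply to -12 and add to 11.
Those numbers are -1 and 12 (since (-1) * 12 = -12 and (-1) + 12 = 11).
So x^2 + 11x - 12 = (x - 1)(x + 12) = 0
Setting each factor to zero: x = 1 or x = -12

x = -12, x = 1


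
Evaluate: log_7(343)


We need the exponent such that 7^? = 343
7^3 = 343
Therefore log_7(343) = 3

3


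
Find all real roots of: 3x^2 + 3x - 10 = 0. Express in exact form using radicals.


Using the quadratic formula: x = (-b ± sqrt(b^2 - 4ac)) / (2a)
Here a = 3, b = 3, c = -10
Discriminant = b^2 - 4ac = 3^2 - 4(3)(-10) = 9 + 120 = 129
Since discriminant = 129 > 0, there are two real roots.
x = (-3 ± sqrt(129)) / 6
Numerically: x ≈ 1.3930 or x ≈ -2.3930

x = (-3 + sqrt(129)) / 6 or x = (-3 - sqrt(129)) / 6


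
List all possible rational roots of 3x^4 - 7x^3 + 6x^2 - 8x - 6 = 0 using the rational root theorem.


Rational root theorem: possible roots are ±p/q where:
  p divides the constant term (-6): p ∈ {1, 2, 3, 6}
  q divides the leading coefficient (3): q ∈ {1, 3}

All possible rational roots: -6, -3, -2, -1, -2/3, -1/3, 1/3, 2/3, 1, 2, 3, 6

-6, -3, -2, -1, -2/3, -1/3, 1/3, 2/3, 1, 2, 3, 6


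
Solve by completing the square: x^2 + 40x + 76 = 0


Start: x^2 + 40x + 76 = 0
Move constant: x^2 + 40x = -76
Half of 40 is 20, squared is 400
Add 400 to both sides: x^2 + 40x + 400 = 324
(x + 20)^2 = 324
x + 20 = ±18
x = -20 + 18 = -2 or x = -20 - 18 = -38

x = -38, x = -2


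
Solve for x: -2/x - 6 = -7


Subtract -6 from both sides: -2/x = -1
Multiply both sides by x: -2 = -1 * x
Divide by -1: x = 2

x = 2


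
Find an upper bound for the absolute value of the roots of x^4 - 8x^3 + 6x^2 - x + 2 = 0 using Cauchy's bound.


Cauchy's bound: all roots r satisfy |r| <= 1 + max(|a_i/a_n|) for i = 0,...,n-1
where a_n is the leading coefficient.

Coefficients: [1, -8, 6, -1, 2]
Leading coefficient a_n = 1
Ratios |a_i/a_n|: 8, 6, 1, 2
Maximum ratio: 8
Cauchy's bound: |r| <= 1 + 8 = 9

Upper bound = 9


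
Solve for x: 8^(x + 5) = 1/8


Express both sides with the same base.
1/8 = 8^(-1)
Since the bases match, equate exponents: x + 5 = -1
So x = -1 - (5) = -6

x = -6


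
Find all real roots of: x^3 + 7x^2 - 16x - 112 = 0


Let p(x) = x^3 + 7x^2 - 16x - 112. By the rational root theorem (leading coefficient 1), any rational root is an integer divisor of 112: try ±1, ±2, ... in turn.
Test x = 1: value = -120 ≠ 0.
Test x = -1: value = -90 ≠ 0.
Test x = 2: value = -108 ≠ 0.
Test x = -2: value = -60 ≠ 0.
Test x = 4: value = 0 ✓, so (x - 4) is a factor.
Synthetic division by (x - 4): bring down 1; 1(4) + 7 = 11; 11(4) - 16 = 28; 28(4) - 112 = 0 → quotient x^2 + 11x + 28, remainder 0.
Solve the quadratic x^2 + 11x + 28 = 0: discriminant = 11^2 - 4(1)(28) = 121 - 112 = 9.
sqrt(9) = 3, so x = (-11 ± 3)/2: x = -4 or x = -7.

x = -7, x = -4, x = 4
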